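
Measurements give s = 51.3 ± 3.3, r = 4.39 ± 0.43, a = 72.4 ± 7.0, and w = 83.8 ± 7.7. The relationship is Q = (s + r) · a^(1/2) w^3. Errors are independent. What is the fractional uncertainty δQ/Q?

Let u = s + r = 55.7. δu = √(δs² + δr²) = √(10.9 + 0.185) = 3.33, so δu/u = 0.0598.
Q is then a monomial in u, a, w:
δQ/Q = √((δu/u)² + (½·δa/a)² + (3·δw/w)²) = √(0.00357 + 0.00234 + 0.0760) = 0.286

0.286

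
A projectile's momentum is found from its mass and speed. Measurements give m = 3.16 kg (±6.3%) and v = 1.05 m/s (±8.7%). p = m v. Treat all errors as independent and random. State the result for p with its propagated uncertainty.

Products/powers → add relative errors in quadrature, weighted by exponent:
  (1·δm/m)² = (1×0.0630)² = 0.00397;  (1·δv/v)² = (1×0.0870)² = 0.00757
δp/p = √(0.0115) = 0.107
p = 3.32 kg·m/s, so δp = 0.107 × 3.32 = 0.356 kg·m/s.

3.32 ± 0.356 kg·m/s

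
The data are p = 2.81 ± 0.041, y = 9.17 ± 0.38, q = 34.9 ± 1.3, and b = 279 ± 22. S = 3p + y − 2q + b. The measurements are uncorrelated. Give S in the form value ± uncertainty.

227 ± 22.2

Sums and differences: (δS)² = Σ (cᵢ δxᵢ)².
  (3·δp)² = 0.0151;  (δy)² = 0.144;  (2·δq)² = 6.76;  (δb)² = 484
δS = √(491) = 22.2
S = 227.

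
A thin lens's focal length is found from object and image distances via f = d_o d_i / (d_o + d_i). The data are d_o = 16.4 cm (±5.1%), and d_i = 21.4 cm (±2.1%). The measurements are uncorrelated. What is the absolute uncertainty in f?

∂f/∂d_o = (d_i/(d_o+d_i))² = 0.321;  ∂f/∂d_i = (d_o/(d_o+d_i))² = 0.188
δf = √((∂f/∂d_o · δd_o)² + (∂f/∂d_i · δd_i)²) = √(0.0719 + 0.00716) = 0.281 cm

0.281 cm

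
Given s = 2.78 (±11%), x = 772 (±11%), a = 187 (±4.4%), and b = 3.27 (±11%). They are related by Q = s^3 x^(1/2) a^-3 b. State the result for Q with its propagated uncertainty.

Q is a product of powers, so relative uncertainties combine in quadrature:
  (3·δs/s)² = (3×0.110)² = 0.109;  (½·δx/x)² = (0.5×0.110)² = 0.00302;  (-3·δa/a)² = (-3×0.0440)² = 0.0174;  (1·δb/b)² = (1×0.110)² = 0.0121
δQ/Q = √(0.141) = 0.376
Q = 0.000299, so δQ = 0.376 × 0.000299 = 0.000112.

0.000299 ± 0.000112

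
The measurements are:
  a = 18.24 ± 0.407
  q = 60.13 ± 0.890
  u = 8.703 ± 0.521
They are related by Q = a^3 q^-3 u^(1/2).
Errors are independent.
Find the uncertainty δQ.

Each factor contributes (exponent × relative error)² to (δQ/Q)²:
  (3·δa/a)² = (3×0.0223)² = 0.00448;  (-3·δq/q)² = (-3×0.0148)² = 0.00197;  (½·δu/u)² = (0.5×0.0599)² = 0.000896
δQ/Q = √(0.00735) = 0.0857
Q = 0.08234, so δQ = 0.0857 × 0.08234 = 0.00706.

0.00706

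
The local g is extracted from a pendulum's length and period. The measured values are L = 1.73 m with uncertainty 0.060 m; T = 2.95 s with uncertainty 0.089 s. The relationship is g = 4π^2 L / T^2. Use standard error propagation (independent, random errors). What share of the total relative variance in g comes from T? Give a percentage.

(δg/g)² = (1·δL/L)² + (-2·δT/T)²
  L term: (1×0.0347)² = 0.00120
  T term: (-2×0.0302)² = 0.00364
Total = 0.00484. Share from T = 0.00364/0.00484 = 0.752.

75.2%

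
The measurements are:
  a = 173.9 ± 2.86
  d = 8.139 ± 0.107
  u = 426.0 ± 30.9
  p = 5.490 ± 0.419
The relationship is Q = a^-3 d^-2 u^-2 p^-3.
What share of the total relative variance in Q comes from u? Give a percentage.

27.5%

(δQ/Q)² = (-3·δa/a)² + (-2·δd/d)² + (-2·δu/u)² + (-3·δp/p)²
  a term: (-3×0.0164)² = 0.00243
  d term: (-2×0.0131)² = 0.000691
  u term: (-2×0.0725)² = 0.0210
  p term: (-3×0.0763)² = 0.0524
Total = 0.0766. Share from u = 0.0210/0.0766 = 0.275.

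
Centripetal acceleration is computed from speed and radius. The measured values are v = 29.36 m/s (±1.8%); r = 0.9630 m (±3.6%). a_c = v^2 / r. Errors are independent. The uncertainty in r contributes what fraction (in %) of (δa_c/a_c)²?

50.0%

(δa_c/a_c)² = (2·δv/v)² + (-1·δr/r)²
  v term: (2×0.0180)² = 0.00130
  r term: (-1×0.0360)² = 0.00130
Total = 0.00259. Share from r = 0.00130/0.00259 = 0.500.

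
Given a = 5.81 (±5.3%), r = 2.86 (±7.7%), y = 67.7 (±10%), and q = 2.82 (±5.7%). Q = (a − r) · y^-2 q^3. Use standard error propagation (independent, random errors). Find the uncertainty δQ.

Let u = a − r = 2.95. δu = √(δa² + δr²) = √(0.0948 + 0.0485) = 0.379, so δu/u = 0.128.
Q is then a monomial in u, y, q:
δQ/Q = √((δu/u)² + (-2·δy/y)² + (3·δq/q)²) = √(0.0165 + 0.0400 + 0.0292) = 0.293
Q = 0.0144, so δQ = 0.293 × 0.0144 = 0.00423.

0.00423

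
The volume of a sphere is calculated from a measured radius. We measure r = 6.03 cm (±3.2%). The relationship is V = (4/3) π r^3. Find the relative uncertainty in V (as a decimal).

V is a product of powers, so relative uncertainties combine in quadrature:
  (3·δr/r)² = (3×0.0320)² = 0.00922
δV/V = √(0.00922) = 0.0960

0.0960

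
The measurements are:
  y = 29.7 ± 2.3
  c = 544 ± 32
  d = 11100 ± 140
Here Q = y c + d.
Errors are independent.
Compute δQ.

1580

Let p = y·c = 16200. δp/p = √((1·δy/y)² + (1·δc/c)²) = √(0.00600 + 0.00346) = 0.0972, so δp = 1570.
Q = p + d: δQ = √(δp² + δd²) = √(2.47e+06 + 19600) = 1580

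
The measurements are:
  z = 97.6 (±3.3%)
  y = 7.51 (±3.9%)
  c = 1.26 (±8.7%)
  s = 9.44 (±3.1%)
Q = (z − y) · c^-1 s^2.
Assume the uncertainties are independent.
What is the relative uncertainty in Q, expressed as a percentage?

Let u = z − y = 90.1. δu = √(δz² + δy²) = √(10.4 + 0.0858) = 3.23, so δu/u = 0.0359.
Q is then a monomial in u, c, s:
δQ/Q = √((δu/u)² + (-1·δc/c)² + (2·δs/s)²) = √(0.00129 + 0.00757 + 0.00384) = 0.113

11.3%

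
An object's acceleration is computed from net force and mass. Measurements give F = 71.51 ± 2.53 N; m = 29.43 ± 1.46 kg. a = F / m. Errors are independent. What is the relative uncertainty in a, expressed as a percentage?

Relative error in a monomial: (δa/a)² = Σ (nᵢ · δxᵢ/xᵢ)².
  (1·δF/F)² = (1×0.0354)² = 0.00125;  (-1·δm/m)² = (-1×0.0496)² = 0.00246
δa/a = √(0.00371) = 0.0609

6.09%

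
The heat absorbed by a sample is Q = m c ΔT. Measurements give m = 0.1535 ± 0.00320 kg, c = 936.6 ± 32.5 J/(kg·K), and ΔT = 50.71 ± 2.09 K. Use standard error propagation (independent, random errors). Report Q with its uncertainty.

For a monomial Q ∝ m, c, ΔT, fractional errors add in quadrature:
  (1·δm/m)² = (1×0.0208)² = 0.000435;  (1·δc/c)² = (1×0.0347)² = 0.00120;  (1·δΔT/ΔT)² = (1×0.0412)² = 0.00170
δQ/Q = √(0.00334) = 0.0578
Q = 7290 J, so δQ = 0.0578 × 7290 = 421 J.

7290 ± 421 J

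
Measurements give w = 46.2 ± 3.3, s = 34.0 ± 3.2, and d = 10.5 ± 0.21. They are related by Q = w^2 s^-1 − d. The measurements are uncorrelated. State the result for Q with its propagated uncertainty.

Let p = w^2·s^-1 = 62.8. δp/p = √((2·δw/w)² + (-1·δs/s)²) = √(0.0204 + 0.00886) = 0.171, so δp = 10.7.
Q = p − d: δQ = √(δp² + δd²) = √(115 + 0.0441) = 10.7
Q = 52.3.

52.3 ± 10.7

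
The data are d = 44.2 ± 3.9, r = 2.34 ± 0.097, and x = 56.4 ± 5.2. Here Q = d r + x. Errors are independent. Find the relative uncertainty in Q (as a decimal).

Let p = d·r = 103. δp/p = √((1·δd/d)² + (1·δr/r)²) = √(0.00779 + 0.00172) = 0.0975, so δp = 10.1.
Q = p + x: δQ = √(δp² + δx²) = √(102 + 27.0) = 11.3
Q = 160, so δQ/Q = 11.3/160 = 0.0710.

0.0710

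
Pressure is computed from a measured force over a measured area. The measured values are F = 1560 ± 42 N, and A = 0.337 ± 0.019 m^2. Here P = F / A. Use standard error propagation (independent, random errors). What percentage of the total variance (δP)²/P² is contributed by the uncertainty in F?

(δP/P)² = (1·δF/F)² + (-1·δA/A)²
  F term: (1×0.0269)² = 0.000725
  A term: (-1×0.0564)² = 0.00318
Total = 0.00390. Share from F = 0.000725/0.00390 = 0.186.

18.6%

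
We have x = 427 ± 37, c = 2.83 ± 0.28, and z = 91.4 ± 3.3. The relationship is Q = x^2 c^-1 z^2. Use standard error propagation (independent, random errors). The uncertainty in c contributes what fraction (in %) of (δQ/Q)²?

21.7%

(δQ/Q)² = (2·δx/x)² + (-1·δc/c)² + (2·δz/z)²
  x term: (2×0.0867)² = 0.0300
  c term: (-1×0.0989)² = 0.00979
  z term: (2×0.0361)² = 0.00521
Total = 0.0450. Share from c = 0.00979/0.0450 = 0.217.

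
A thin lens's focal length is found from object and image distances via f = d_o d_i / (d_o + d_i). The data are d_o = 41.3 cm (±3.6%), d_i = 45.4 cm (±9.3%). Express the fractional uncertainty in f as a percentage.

∂f/∂d_o = (d_i/(d_o+d_i))² = 0.274;  ∂f/∂d_i = (d_o/(d_o+d_i))² = 0.227
δf = √((∂f/∂d_o · δd_o)² + (∂f/∂d_i · δd_i)²) = √(0.166 + 0.918) = 1.04 cm
f = 21.6 cm, so δf/f = 1.04/21.6 = 0.0481.

4.81%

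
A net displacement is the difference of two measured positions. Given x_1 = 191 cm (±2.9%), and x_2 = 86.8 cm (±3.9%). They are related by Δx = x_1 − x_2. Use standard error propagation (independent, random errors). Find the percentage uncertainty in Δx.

Sums and differences: (δΔx)² = Σ (cᵢ δxᵢ)².
  (δx_1)² = 30.7;  (δx_2)² = 11.5
δΔx = √(42.1) = 6.49 cm
Δx = 104 cm, so δΔx/Δx = 6.49/104 = 0.0623.

6.23%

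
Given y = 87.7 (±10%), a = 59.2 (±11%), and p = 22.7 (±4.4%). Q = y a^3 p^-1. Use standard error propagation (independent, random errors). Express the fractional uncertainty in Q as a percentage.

Since Q is a product/quotient, work with relative uncertainties:
  (1·δy/y)² = (1×0.100)² = 0.0100;  (3·δa/a)² = (3×0.110)² = 0.109;  (-1·δp/p)² = (-1×0.0440)² = 0.00194
δQ/Q = √(0.121) = 0.348

34.8%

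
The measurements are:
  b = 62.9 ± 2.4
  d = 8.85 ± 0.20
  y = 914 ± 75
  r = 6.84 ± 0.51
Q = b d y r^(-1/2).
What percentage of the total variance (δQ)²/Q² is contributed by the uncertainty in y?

66.7%

(δQ/Q)² = (1·δb/b)² + (1·δd/d)² + (1·δy/y)² + (−½·δr/r)²
  b term: (1×0.0382)² = 0.00146
  d term: (1×0.0226)² = 0.000511
  y term: (1×0.0821)² = 0.00673
  r term: (-0.5×0.0746)² = 0.00139
Total = 0.0101. Share from y = 0.00673/0.0101 = 0.667.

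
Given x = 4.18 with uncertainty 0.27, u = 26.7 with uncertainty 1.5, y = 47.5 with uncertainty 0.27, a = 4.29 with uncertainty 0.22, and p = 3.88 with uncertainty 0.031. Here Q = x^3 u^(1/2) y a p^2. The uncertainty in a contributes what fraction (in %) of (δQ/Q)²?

6.37%

(δQ/Q)² = (3·δx/x)² + (½·δu/u)² + (1·δy/y)² + (1·δa/a)² + (2·δp/p)²
  x term: (3×0.0646)² = 0.0376
  u term: (0.5×0.0562)² = 0.000789
  y term: (1×0.00568)² = 3.23e-05
  a term: (1×0.0513)² = 0.00263
  p term: (2×0.00799)² = 0.000255
Total = 0.0413. Share from a = 0.00263/0.0413 = 0.0637.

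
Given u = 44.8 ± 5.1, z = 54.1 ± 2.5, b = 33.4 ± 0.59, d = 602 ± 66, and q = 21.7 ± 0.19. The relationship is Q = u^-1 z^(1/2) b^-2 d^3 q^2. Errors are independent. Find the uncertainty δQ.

5.31e+06

Q is a product of powers, so relative uncertainties combine in quadrature:
  (-1·δu/u)² = (-1×0.114)² = 0.0130;  (½·δz/z)² = (0.5×0.0462)² = 0.000534;  (-2·δb/b)² = (-2×0.0177)² = 0.00125;  (3·δd/d)² = (3×0.110)² = 0.108;  (2·δq/q)² = (2×0.00876)² = 0.000307
δQ/Q = √(0.123) = 0.351
Q = 1.51e+07, so δQ = 0.351 × 1.51e+07 = 5.31e+06.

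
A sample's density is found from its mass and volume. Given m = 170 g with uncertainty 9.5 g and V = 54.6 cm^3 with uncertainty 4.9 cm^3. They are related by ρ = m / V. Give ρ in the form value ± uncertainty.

ρ is a product of powers, so relative uncertainties combine in quadrature:
  (1·δm/m)² = (1×0.0559)² = 0.00312;  (-1·δV/V)² = (-1×0.0897)² = 0.00805
δρ/ρ = √(0.0112) = 0.106
ρ = 3.11 g/cm^3, so δρ = 0.106 × 3.11 = 0.329 g/cm^3.

3.11 ± 0.329 g/cm^3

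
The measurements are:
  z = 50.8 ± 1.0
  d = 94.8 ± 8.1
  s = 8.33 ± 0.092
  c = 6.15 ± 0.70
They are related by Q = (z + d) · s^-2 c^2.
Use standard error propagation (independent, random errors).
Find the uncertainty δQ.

18.7

Let u = z + d = 146. δu = √(δz² + δd²) = √(1.00 + 65.6) = 8.16, so δu/u = 0.0561.
Q is then a monomial in u, s, c:
δQ/Q = √((δu/u)² + (-2·δs/s)² + (2·δc/c)²) = √(0.00314 + 0.000488 + 0.0518) = 0.235
Q = 79.4, so δQ = 0.235 × 79.4 = 18.7.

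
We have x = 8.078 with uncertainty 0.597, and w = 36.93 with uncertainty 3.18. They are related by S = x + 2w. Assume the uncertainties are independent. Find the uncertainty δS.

6.39

Sums and differences: (δS)² = Σ (cᵢ δxᵢ)².
  (δx)² = 0.356;  (2·δw)² = 40.4
δS = √(40.8) = 6.39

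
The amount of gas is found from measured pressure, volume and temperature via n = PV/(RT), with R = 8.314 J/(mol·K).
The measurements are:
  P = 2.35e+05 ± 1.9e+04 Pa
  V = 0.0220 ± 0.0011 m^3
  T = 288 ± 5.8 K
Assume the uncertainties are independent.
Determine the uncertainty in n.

Relative error in a monomial: (δn/n)² = Σ (nᵢ · δxᵢ/xᵢ)².
  (1·δP/P)² = (1×0.0809)² = 0.00654;  (1·δV/V)² = (1×0.0500)² = 0.00250;  (-1·δT/T)² = (-1×0.0201)² = 0.000406
δn/n = √(0.00944) = 0.0972
n = 2.16 mol, so δn = 0.0972 × 2.16 = 0.210 mol.

0.210 mol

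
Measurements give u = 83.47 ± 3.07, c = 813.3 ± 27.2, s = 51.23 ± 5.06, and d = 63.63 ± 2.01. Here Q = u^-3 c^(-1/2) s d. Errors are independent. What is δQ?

Each factor contributes (exponent × relative error)² to (δQ/Q)²:
  (-3·δu/u)² = (-3×0.0368)² = 0.0122;  (−½·δc/c)² = (-0.5×0.0334)² = 0.000280;  (1·δs/s)² = (1×0.0988)² = 0.00976;  (1·δd/d)² = (1×0.0316)² = 0.000998
δQ/Q = √(0.0232) = 0.152
Q = 0.0001965, so δQ = 0.152 × 0.0001965 = 2.99e-05.

2.99e-05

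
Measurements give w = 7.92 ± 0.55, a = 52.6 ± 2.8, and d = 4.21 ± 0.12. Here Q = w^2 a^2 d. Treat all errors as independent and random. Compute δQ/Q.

0.177

Q is a product of powers, so relative uncertainties combine in quadrature:
  (2·δw/w)² = (2×0.0694)² = 0.0193;  (2·δa/a)² = (2×0.0532)² = 0.0113;  (1·δd/d)² = (1×0.0285)² = 0.000812
δQ/Q = √(0.0314) = 0.177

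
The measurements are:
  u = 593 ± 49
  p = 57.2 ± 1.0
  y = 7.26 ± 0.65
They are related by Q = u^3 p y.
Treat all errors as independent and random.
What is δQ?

2.29e+10

Products/powers → add relative errors in quadrature, weighted by exponent:
  (3·δu/u)² = (3×0.0826)² = 0.0615;  (1·δp/p)² = (1×0.0175)² = 0.000306;  (1·δy/y)² = (1×0.0895)² = 0.00802
δQ/Q = √(0.0698) = 0.264
Q = 8.66e+10, so δQ = 0.264 × 8.66e+10 = 2.29e+10.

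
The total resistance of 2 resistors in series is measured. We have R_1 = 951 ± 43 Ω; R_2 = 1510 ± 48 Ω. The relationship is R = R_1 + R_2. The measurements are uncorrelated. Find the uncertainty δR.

64.4 Ω

Each term contributes (cᵢ δxᵢ)² to (δR)²:
  (δR_1)² = 1850;  (δR_2)² = 2300
δR = √(4150) = 64.4 Ω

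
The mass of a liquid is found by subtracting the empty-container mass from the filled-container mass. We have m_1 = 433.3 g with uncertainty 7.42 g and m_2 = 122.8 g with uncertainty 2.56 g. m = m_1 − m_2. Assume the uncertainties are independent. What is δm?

Sums and differences: (δm)² = Σ (cᵢ δxᵢ)².
  (δm_1)² = 55.1;  (δm_2)² = 6.55
δm = √(61.6) = 7.85 g

7.85 g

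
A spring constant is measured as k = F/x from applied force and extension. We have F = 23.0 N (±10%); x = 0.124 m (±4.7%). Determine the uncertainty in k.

20.5 N/m

Since k is a product/quotient, work with relative uncertainties:
  (1·δF/F)² = (1×0.100)² = 0.0100;  (-1·δx/x)² = (-1×0.0470)² = 0.00221
δk/k = √(0.0122) = 0.110
k = 185 N/m, so δk = 0.110 × 185 = 20.5 N/m.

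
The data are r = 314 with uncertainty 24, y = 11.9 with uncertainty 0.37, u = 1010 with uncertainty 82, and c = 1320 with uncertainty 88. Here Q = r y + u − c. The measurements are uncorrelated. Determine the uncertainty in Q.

Let p = r·y = 3740. δp/p = √((1·δr/r)² + (1·δy/y)²) = √(0.00584 + 0.000967) = 0.0825, so δp = 308.
Q = p + u − c: δQ = √(δp² + δu² + δc²) = √(95100 + 6720 + 7740) = 331

331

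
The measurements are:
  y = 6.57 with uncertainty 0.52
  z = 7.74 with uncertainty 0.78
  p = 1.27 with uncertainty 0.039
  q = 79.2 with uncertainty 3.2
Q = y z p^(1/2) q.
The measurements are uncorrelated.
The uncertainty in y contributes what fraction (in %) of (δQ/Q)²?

34.3%

(δQ/Q)² = (1·δy/y)² + (1·δz/z)² + (½·δp/p)² + (1·δq/q)²
  y term: (1×0.0791)² = 0.00626
  z term: (1×0.101)² = 0.0102
  p term: (0.5×0.0307)² = 0.000236
  q term: (1×0.0404)² = 0.00163
Total = 0.0183. Share from y = 0.00626/0.0183 = 0.343.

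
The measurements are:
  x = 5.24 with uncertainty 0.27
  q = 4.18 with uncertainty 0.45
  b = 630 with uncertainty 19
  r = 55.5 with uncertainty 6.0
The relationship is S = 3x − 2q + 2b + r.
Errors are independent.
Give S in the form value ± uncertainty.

1320 ± 38.5

For a sum/difference, combine absolute errors in quadrature:
  (3·δx)² = 0.656;  (2·δq)² = 0.810;  (2·δb)² = 1440;  (δr)² = 36.0
δS = √(1480) = 38.5
S = 1320.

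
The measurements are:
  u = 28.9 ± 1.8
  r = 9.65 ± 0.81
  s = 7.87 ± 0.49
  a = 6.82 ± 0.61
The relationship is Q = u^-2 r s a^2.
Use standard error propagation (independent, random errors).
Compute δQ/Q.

0.242

Since Q is a product/quotient, work with relative uncertainties:
  (-2·δu/u)² = (-2×0.0623)² = 0.0155;  (1·δr/r)² = (1×0.0839)² = 0.00705;  (1·δs/s)² = (1×0.0623)² = 0.00388;  (2·δa/a)² = (2×0.0894)² = 0.0320
δQ/Q = √(0.0584) = 0.242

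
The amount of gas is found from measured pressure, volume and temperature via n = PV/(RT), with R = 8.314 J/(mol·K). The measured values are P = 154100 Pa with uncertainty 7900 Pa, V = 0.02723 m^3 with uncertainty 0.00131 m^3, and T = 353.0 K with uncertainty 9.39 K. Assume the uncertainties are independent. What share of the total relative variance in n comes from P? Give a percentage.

(δn/n)² = (1·δP/P)² + (1·δV/V)² + (-1·δT/T)²
  P term: (1×0.0513)² = 0.00263
  V term: (1×0.0481)² = 0.00231
  T term: (-1×0.0266)² = 0.000708
Total = 0.00565. Share from P = 0.00263/0.00565 = 0.465.

46.5%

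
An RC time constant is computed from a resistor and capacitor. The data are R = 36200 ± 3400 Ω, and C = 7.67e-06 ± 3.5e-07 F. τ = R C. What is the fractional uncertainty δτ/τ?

Products/powers → add relative errors in quadrature, weighted by exponent:
  (1·δR/R)² = (1×0.0939)² = 0.00882;  (1·δC/C)² = (1×0.0456)² = 0.00208
δτ/τ = √(0.0109) = 0.104

0.104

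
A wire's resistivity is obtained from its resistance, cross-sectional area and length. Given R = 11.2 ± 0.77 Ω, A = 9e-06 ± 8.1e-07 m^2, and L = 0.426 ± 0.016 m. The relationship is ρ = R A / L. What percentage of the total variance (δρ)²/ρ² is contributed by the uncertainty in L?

9.91%

(δρ/ρ)² = (1·δR/R)² + (1·δA/A)² + (-1·δL/L)²
  R term: (1×0.0688)² = 0.00473
  A term: (1×0.0900)² = 0.00810
  L term: (-1×0.0376)² = 0.00141
Total = 0.0142. Share from L = 0.00141/0.0142 = 0.0991.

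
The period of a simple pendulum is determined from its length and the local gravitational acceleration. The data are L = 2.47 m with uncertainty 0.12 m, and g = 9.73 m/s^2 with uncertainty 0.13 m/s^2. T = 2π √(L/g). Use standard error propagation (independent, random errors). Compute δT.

0.0798 s

Relative error in a monomial: (δT/T)² = Σ (nᵢ · δxᵢ/xᵢ)².
  (½·δL/L)² = (0.5×0.0486)² = 0.000590;  (−½·δg/g)² = (-0.5×0.0134)² = 4.46e-05
δT/T = √(0.000635) = 0.0252
T = 3.17 s, so δT = 0.0252 × 3.17 = 0.0798 s.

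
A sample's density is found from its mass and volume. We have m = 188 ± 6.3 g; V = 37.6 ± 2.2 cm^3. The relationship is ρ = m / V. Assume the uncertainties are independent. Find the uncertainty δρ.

0.337 g/cm^3

Each factor contributes (exponent × relative error)² to (δρ/ρ)²:
  (1·δm/m)² = (1×0.0335)² = 0.00112;  (-1·δV/V)² = (-1×0.0585)² = 0.00342
δρ/ρ = √(0.00455) = 0.0674
ρ = 5.00 g/cm^3, so δρ = 0.0674 × 5.00 = 0.337 g/cm^3.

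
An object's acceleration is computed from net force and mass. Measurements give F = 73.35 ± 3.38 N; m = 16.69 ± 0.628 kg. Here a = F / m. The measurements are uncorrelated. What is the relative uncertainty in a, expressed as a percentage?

5.95%

Since a is a product/quotient, work with relative uncertainties:
  (1·δF/F)² = (1×0.0461)² = 0.00212;  (-1·δm/m)² = (-1×0.0376)² = 0.00142
δa/a = √(0.00354) = 0.0595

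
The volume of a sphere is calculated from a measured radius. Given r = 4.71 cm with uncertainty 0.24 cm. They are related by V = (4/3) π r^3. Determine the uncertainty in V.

66.9 cm^3

Relative error in a monomial: (δV/V)² = Σ (nᵢ · δxᵢ/xᵢ)².
  (3·δr/r)² = (3×0.0510)² = 0.0234
δV/V = √(0.0234) = 0.153
V = 438 cm^3, so δV = 0.153 × 438 = 66.9 cm^3.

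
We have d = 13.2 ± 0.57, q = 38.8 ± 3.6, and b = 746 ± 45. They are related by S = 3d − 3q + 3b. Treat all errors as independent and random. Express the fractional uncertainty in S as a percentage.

S is a linear combination, so absolute uncertainties add in quadrature:
  (3·δd)² = 2.92;  (3·δq)² = 117;  (3·δb)² = 18200
δS = √(18300) = 135
S = 2160, so δS/S = 135/2160 = 0.0627.

6.27%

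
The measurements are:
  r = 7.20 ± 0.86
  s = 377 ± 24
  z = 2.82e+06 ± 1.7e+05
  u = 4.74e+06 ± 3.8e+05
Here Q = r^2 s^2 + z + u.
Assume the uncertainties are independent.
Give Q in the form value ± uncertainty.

Let p = r^2·s^2 = 7.37e+06. δp/p = √((2·δr/r)² + (2·δs/s)²) = √(0.0571 + 0.0162) = 0.271, so δp = 1.99e+06.
Q = p + z + u: δQ = √(δp² + δz² + δu²) = √(3.98e+12 + 2.89e+10 + 1.44e+11) = 2.04e+06
Q = 1.49e+07.

(1.49 ± 0.204) × 10^7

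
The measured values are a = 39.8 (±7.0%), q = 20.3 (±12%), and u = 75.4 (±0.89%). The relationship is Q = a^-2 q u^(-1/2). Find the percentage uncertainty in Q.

Relative error in a monomial: (δQ/Q)² = Σ (nᵢ · δxᵢ/xᵢ)².
  (-2·δa/a)² = (-2×0.0700)² = 0.0196;  (1·δq/q)² = (1×0.120)² = 0.0144;  (−½·δu/u)² = (-0.5×0.00890)² = 1.98e-05
δQ/Q = √(0.0340) = 0.184

18.4%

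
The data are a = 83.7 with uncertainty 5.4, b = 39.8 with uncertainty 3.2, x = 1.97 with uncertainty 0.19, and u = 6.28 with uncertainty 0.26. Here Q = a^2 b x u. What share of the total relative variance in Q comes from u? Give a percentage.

5.02%

(δQ/Q)² = (2·δa/a)² + (1·δb/b)² + (1·δx/x)² + (1·δu/u)²
  a term: (2×0.0645)² = 0.0166
  b term: (1×0.0804)² = 0.00646
  x term: (1×0.0964)² = 0.00930
  u term: (1×0.0414)² = 0.00171
Total = 0.0341. Share from u = 0.00171/0.0341 = 0.0502.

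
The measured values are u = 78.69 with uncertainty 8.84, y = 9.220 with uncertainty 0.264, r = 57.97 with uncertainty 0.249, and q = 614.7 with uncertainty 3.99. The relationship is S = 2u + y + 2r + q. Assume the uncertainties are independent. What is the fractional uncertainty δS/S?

0.0202

S is a linear combination, so absolute uncertainties add in quadrature:
  (2·δu)² = 313;  (δy)² = 0.0697;  (2·δr)² = 0.248;  (δq)² = 15.9
δS = √(329) = 18.1
S = 897.2, so δS/S = 18.1/897.2 = 0.0202.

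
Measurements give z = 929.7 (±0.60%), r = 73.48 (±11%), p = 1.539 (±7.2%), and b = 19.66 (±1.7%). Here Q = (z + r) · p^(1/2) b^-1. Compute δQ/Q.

0.0410

Let u = z + r = 1003. δu = √(δz² + δr²) = √(31.1 + 65.3) = 9.82, so δu/u = 0.00979.
Q is then a monomial in u, p, b:
δQ/Q = √((δu/u)² + (½·δp/p)² + (-1·δb/b)²) = √(9.58e-05 + 0.00130 + 0.000289) = 0.0410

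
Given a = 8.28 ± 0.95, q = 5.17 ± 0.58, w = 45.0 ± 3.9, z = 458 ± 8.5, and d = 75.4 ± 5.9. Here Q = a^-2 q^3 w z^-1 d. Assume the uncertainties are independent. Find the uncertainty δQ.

6.33

Each factor contributes (exponent × relative error)² to (δQ/Q)²:
  (-2·δa/a)² = (-2×0.115)² = 0.0527;  (3·δq/q)² = (3×0.112)² = 0.113;  (1·δw/w)² = (1×0.0867)² = 0.00751;  (-1·δz/z)² = (-1×0.0186)² = 0.000344;  (1·δd/d)² = (1×0.0782)² = 0.00612
δQ/Q = √(0.180) = 0.424
Q = 14.9, so δQ = 0.424 × 14.9 = 6.33.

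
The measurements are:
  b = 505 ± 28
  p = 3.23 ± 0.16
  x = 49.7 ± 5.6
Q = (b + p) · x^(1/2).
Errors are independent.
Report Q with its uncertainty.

Let u = b + p = 508. δu = √(δb² + δp²) = √(784 + 0.0256) = 28.0, so δu/u = 0.0551.
Q is then a monomial in u, x:
δQ/Q = √((δu/u)² + (½·δx/x)²) = √(0.00304 + 0.00317) = 0.0788
Q = 3580, so δQ = 0.0788 × 3580 = 282.

3580 ± 282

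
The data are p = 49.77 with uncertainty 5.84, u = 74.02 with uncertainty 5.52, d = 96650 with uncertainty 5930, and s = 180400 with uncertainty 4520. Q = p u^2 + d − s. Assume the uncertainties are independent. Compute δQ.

52300

Let w = p·u^2 = 272700. δw/w = √((1·δp/p)² + (2·δu/u)²) = √(0.0138 + 0.0222) = 0.190, so δw = 51700.
Q = w + d − s: δQ = √(δw² + δd² + δs²) = √(2.68e+09 + 3.52e+07 + 2.04e+07) = 52300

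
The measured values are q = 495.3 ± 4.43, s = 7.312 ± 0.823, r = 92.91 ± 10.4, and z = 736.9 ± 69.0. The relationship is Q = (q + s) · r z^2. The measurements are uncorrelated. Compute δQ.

5.54e+09

Let u = q + s = 502.6. δu = √(δq² + δs²) = √(19.6 + 0.677) = 4.51, so δu/u = 0.00896.
Q is then a monomial in u, r, z:
δQ/Q = √((δu/u)² + (1·δr/r)² + (2·δz/z)²) = √(8.04e-05 + 0.0125 + 0.0351) = 0.218
Q = 2.536e+10, so δQ = 0.218 × 2.536e+10 = 5.54e+09.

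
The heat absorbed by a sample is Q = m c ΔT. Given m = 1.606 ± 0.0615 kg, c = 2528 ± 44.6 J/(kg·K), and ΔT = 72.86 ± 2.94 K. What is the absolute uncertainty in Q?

17300 J

Products/powers → add relative errors in quadrature, weighted by exponent:
  (1·δm/m)² = (1×0.0383)² = 0.00147;  (1·δc/c)² = (1×0.0176)² = 0.000311;  (1·δΔT/ΔT)² = (1×0.0404)² = 0.00163
δQ/Q = √(0.00341) = 0.0584
Q = 295800 J, so δQ = 0.0584 × 295800 = 17300 J.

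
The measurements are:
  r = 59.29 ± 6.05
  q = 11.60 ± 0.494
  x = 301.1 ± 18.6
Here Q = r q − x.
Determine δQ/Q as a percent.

20.2%

Let p = r·q = 687.8. δp/p = √((1·δr/r)² + (1·δq/q)²) = √(0.0104 + 0.00181) = 0.111, so δp = 76.0.
Q = p − x: δQ = √(δp² + δx²) = √(5780 + 346) = 78.3
Q = 386.7, so δQ/Q = 78.3/386.7 = 0.202.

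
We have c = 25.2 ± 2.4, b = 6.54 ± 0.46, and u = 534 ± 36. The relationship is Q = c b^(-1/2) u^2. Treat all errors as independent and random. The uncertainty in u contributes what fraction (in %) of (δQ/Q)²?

(δQ/Q)² = (1·δc/c)² + (−½·δb/b)² + (2·δu/u)²
  c term: (1×0.0952)² = 0.00907
  b term: (-0.5×0.0703)² = 0.00124
  u term: (2×0.0674)² = 0.0182
Total = 0.0285. Share from u = 0.0182/0.0285 = 0.638.

63.8%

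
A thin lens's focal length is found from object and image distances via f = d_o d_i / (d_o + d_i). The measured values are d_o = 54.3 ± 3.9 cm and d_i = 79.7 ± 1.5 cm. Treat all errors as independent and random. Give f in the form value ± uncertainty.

32.3 ± 1.40 cm

∂f/∂d_o = (d_i/(d_o+d_i))² = 0.354;  ∂f/∂d_i = (d_o/(d_o+d_i))² = 0.164
δf = √((∂f/∂d_o · δd_o)² + (∂f/∂d_i · δd_i)²) = √(1.90 + 0.0607) = 1.40 cm
f = 32.3 cm.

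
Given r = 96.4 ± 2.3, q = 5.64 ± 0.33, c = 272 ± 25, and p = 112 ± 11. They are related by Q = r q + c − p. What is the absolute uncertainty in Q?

43.9

Let w = r·q = 544. δw/w = √((1·δr/r)² + (1·δq/q)²) = √(0.000569 + 0.00342) = 0.0632, so δw = 34.4.
Q = w + c − p: δQ = √(δw² + δc² + δp²) = √(1180 + 625 + 121) = 43.9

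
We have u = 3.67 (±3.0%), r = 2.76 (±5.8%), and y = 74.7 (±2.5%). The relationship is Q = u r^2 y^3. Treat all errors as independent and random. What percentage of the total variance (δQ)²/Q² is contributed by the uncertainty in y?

(δQ/Q)² = (1·δu/u)² + (2·δr/r)² + (3·δy/y)²
  u term: (1×0.0300)² = 0.000900
  r term: (2×0.0580)² = 0.0135
  y term: (3×0.0250)² = 0.00563
Total = 0.0200. Share from y = 0.00563/0.0200 = 0.282.

28.2%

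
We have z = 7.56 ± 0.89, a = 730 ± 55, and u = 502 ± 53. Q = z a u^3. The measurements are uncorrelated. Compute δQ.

Relative error in a monomial: (δQ/Q)² = Σ (nᵢ · δxᵢ/xᵢ)².
  (1·δz/z)² = (1×0.118)² = 0.0139;  (1·δa/a)² = (1×0.0753)² = 0.00568;  (3·δu/u)² = (3×0.106)² = 0.100
δQ/Q = √(0.120) = 0.346
Q = 6.98e+11, so δQ = 0.346 × 6.98e+11 = 2.42e+11.

2.42e+11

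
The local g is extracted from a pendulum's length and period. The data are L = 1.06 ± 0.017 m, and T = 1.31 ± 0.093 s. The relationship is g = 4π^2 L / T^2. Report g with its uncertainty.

Relative error in a monomial: (δg/g)² = Σ (nᵢ · δxᵢ/xᵢ)².
  (1·δL/L)² = (1×0.0160)² = 0.000257;  (-2·δT/T)² = (-2×0.0710)² = 0.0202
δg/g = √(0.0204) = 0.143
g = 24.4 m/s^2, so δg = 0.143 × 24.4 = 3.48 m/s^2.

24.4 ± 3.48 m/s^2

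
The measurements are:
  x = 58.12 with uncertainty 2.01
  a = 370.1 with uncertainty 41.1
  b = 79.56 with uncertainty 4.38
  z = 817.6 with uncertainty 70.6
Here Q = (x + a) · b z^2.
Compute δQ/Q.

Let u = x + a = 428.2. δu = √(δx² + δa²) = √(4.04 + 1690) = 41.1, so δu/u = 0.0961.
Q is then a monomial in u, b, z:
δQ/Q = √((δu/u)² + (1·δb/b)² + (2·δz/z)²) = √(0.00923 + 0.00303 + 0.0298) = 0.205

0.205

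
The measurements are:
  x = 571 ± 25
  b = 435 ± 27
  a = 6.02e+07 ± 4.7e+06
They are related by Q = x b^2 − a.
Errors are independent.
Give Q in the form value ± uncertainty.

(4.78 ± 1.50) × 10^7

Let p = x·b^2 = 1.08e+08. δp/p = √((1·δx/x)² + (2·δb/b)²) = √(0.00192 + 0.0154) = 0.132, so δp = 1.42e+07.
Q = p − a: δQ = √(δp² + δa²) = √(2.02e+14 + 2.21e+13) = 1.5e+07
Q = 4.78e+07.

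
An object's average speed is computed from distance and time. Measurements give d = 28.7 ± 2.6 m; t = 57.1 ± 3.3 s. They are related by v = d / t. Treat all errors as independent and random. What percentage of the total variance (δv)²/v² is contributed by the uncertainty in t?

28.9%

(δv/v)² = (1·δd/d)² + (-1·δt/t)²
  d term: (1×0.0906)² = 0.00821
  t term: (-1×0.0578)² = 0.00334
Total = 0.0115. Share from t = 0.00334/0.0115 = 0.289.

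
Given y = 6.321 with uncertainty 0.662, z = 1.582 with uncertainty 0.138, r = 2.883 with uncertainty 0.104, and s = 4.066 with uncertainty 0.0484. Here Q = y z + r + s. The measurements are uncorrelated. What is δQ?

Let p = y·z = 10.000. δp/p = √((1·δy/y)² + (1·δz/z)²) = √(0.0110 + 0.00761) = 0.136, so δp = 1.36.
Q = p + r + s: δQ = √(δp² + δr² + δs²) = √(1.86 + 0.0108 + 0.00234) = 1.37

1.37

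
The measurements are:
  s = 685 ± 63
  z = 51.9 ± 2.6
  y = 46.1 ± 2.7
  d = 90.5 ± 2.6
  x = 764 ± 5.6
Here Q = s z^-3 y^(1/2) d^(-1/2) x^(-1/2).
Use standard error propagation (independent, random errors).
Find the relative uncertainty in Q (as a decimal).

Q is a product of powers, so relative uncertainties combine in quadrature:
  (1·δs/s)² = (1×0.0920)² = 0.00846;  (-3·δz/z)² = (-3×0.0501)² = 0.0226;  (½·δy/y)² = (0.5×0.0586)² = 0.000858;  (−½·δd/d)² = (-0.5×0.0287)² = 0.000206;  (−½·δx/x)² = (-0.5×0.00733)² = 1.34e-05
δQ/Q = √(0.0321) = 0.179

0.179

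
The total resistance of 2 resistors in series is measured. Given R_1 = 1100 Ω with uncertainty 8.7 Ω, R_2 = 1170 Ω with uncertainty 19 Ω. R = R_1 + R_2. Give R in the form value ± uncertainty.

R is a linear combination, so absolute uncertainties add in quadrature:
  (δR_1)² = 75.7;  (δR_2)² = 361
δR = √(437) = 20.9 Ω
R = 2270 Ω.

2270 ± 20.9 Ω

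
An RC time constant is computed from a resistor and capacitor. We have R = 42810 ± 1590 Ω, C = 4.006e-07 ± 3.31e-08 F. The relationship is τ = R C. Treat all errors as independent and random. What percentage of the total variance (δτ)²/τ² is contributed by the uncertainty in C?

(δτ/τ)² = (1·δR/R)² + (1·δC/C)²
  R term: (1×0.0371)² = 0.00138
  C term: (1×0.0826)² = 0.00683
Total = 0.00821. Share from C = 0.00683/0.00821 = 0.832.

83.2%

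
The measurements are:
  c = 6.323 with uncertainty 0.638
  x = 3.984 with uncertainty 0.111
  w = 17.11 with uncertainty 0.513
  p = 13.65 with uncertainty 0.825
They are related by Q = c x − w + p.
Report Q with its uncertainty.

21.73 ± 2.81

Let h = c·x = 25.19. δh/h = √((1·δc/c)² + (1·δx/x)²) = √(0.0102 + 0.000776) = 0.105, so δh = 2.64.
Q = h − w + p: δQ = √(δh² + δw² + δp²) = √(6.95 + 0.263 + 0.681) = 2.81
Q = 21.73.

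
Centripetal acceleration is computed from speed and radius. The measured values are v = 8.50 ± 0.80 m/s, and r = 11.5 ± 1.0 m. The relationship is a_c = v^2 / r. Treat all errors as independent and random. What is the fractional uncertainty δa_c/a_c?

Since a_c is a product/quotient, work with relative uncertainties:
  (2·δv/v)² = (2×0.0941)² = 0.0354;  (-1·δr/r)² = (-1×0.0870)² = 0.00756
δa_c/a_c = √(0.0430) = 0.207

0.207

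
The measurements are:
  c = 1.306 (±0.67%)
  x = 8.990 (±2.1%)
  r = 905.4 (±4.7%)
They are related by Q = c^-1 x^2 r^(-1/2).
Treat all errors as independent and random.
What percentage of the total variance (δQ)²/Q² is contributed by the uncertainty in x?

(δQ/Q)² = (-1·δc/c)² + (2·δx/x)² + (−½·δr/r)²
  c term: (-1×0.00670)² = 4.49e-05
  x term: (2×0.0210)² = 0.00176
  r term: (-0.5×0.0470)² = 0.000552
Total = 0.00236. Share from x = 0.00176/0.00236 = 0.747.

74.7%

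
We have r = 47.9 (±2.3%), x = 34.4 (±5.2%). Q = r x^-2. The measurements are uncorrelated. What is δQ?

0.00431

Each factor contributes (exponent × relative error)² to (δQ/Q)²:
  (1·δr/r)² = (1×0.0230)² = 0.000529;  (-2·δx/x)² = (-2×0.0520)² = 0.0108
δQ/Q = √(0.0113) = 0.107
Q = 0.0405, so δQ = 0.107 × 0.0405 = 0.00431.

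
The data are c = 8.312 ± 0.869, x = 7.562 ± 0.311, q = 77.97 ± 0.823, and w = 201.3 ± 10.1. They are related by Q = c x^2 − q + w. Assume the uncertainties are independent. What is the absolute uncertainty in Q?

64.0

Let p = c·x^2 = 475.3. δp/p = √((1·δc/c)² + (2·δx/x)²) = √(0.0109 + 0.00677) = 0.133, so δp = 63.2.
Q = p − q + w: δQ = √(δp² + δq² + δw²) = √(4000 + 0.677 + 102) = 64.0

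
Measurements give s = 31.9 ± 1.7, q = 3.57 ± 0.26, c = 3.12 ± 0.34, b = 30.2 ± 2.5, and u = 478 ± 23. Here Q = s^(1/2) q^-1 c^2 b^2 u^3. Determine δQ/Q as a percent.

31.9%

Each factor contributes (exponent × relative error)² to (δQ/Q)²:
  (½·δs/s)² = (0.5×0.0533)² = 0.000710;  (-1·δq/q)² = (-1×0.0728)² = 0.00530;  (2·δc/c)² = (2×0.109)² = 0.0475;  (2·δb/b)² = (2×0.0828)² = 0.0274;  (3·δu/u)² = (3×0.0481)² = 0.0208
δQ/Q = √(0.102) = 0.319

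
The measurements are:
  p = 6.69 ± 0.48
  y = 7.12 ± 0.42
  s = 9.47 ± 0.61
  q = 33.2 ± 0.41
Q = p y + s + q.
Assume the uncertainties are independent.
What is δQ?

4.48

Let w = p·y = 47.6. δw/w = √((1·δp/p)² + (1·δy/y)²) = √(0.00515 + 0.00348) = 0.0929, so δw = 4.42.
Q = w + s + q: δQ = √(δw² + δs² + δq²) = √(19.6 + 0.372 + 0.168) = 4.48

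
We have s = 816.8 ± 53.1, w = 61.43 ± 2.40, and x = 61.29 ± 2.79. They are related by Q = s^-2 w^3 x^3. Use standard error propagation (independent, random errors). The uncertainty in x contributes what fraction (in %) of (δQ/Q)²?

37.8%

(δQ/Q)² = (-2·δs/s)² + (3·δw/w)² + (3·δx/x)²
  s term: (-2×0.0650)² = 0.0169
  w term: (3×0.0391)² = 0.0137
  x term: (3×0.0455)² = 0.0186
Total = 0.0493. Share from x = 0.0186/0.0493 = 0.378.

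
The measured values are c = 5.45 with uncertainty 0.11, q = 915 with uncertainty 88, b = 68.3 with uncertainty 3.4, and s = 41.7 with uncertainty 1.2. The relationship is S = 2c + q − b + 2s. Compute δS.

88.1

Sums and differences: (δS)² = Σ (cᵢ δxᵢ)².
  (2·δc)² = 0.0484;  (δq)² = 7740;  (δb)² = 11.6;  (2·δs)² = 5.76
δS = √(7760) = 88.1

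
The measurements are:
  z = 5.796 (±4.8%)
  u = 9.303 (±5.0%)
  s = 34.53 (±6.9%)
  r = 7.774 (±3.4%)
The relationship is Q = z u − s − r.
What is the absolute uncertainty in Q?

Let p = z·u = 53.92. δp/p = √((1·δz/z)² + (1·δu/u)²) = √(0.00230 + 0.00250) = 0.0693, so δp = 3.74.
Q = p − s − r: δQ = √(δp² + δs² + δr²) = √(14.0 + 5.68 + 0.0699) = 4.44

4.44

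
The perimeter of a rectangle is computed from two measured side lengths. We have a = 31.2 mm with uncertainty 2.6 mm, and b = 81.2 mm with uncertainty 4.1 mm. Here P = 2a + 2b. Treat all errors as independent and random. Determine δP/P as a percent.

Sums and differences: (δP)² = Σ (cᵢ δxᵢ)².
  (2·δa)² = 27.0;  (2·δb)² = 67.2
δP = √(94.3) = 9.71 mm
P = 225 mm, so δP/P = 9.71/225 = 0.0432.

4.32%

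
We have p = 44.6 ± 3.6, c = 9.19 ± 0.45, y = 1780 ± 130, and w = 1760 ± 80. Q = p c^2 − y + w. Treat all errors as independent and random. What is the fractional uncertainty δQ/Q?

Let h = p·c^2 = 3770. δh/h = √((1·δp/p)² + (2·δc/c)²) = √(0.00652 + 0.00959) = 0.127, so δh = 478.
Q = h − y + w: δQ = √(δh² + δy² + δw²) = √(2.29e+05 + 16900 + 6400) = 502
Q = 3750, so δQ/Q = 502/3750 = 0.134.

0.134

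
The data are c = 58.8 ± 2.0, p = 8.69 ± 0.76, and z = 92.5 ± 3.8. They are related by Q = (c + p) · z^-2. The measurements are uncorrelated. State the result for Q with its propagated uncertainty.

Let u = c + p = 67.5. δu = √(δc² + δp²) = √(4.00 + 0.578) = 2.14, so δu/u = 0.0317.
Q is then a monomial in u, z:
δQ/Q = √((δu/u)² + (-2·δz/z)²) = √(0.00100 + 0.00675) = 0.0881
Q = 0.00789, so δQ = 0.0881 × 0.00789 = 0.000695.

0.00789 ± 0.000695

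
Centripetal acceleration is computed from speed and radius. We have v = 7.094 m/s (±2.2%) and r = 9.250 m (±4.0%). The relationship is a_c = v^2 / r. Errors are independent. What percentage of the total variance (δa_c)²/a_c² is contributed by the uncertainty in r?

45.2%

(δa_c/a_c)² = (2·δv/v)² + (-1·δr/r)²
  v term: (2×0.0220)² = 0.00194
  r term: (-1×0.0400)² = 0.00160
Total = 0.00354. Share from r = 0.00160/0.00354 = 0.452.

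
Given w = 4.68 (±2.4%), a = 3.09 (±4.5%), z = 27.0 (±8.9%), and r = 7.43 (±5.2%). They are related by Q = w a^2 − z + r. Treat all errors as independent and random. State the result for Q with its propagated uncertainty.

Let p = w·a^2 = 44.7. δp/p = √((1·δw/w)² + (2·δa/a)²) = √(0.000576 + 0.00810) = 0.0931, so δp = 4.16.
Q = p − z + r: δQ = √(δp² + δz² + δr²) = √(17.3 + 5.77 + 0.149) = 4.82
Q = 25.1.

25.1 ± 4.82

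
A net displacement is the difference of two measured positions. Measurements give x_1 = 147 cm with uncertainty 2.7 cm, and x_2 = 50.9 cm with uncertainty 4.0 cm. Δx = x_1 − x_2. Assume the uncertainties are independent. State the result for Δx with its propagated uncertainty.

96.1 ± 4.83 cm

Each term contributes (cᵢ δxᵢ)² to (δΔx)²:
  (δx_1)² = 7.29;  (δx_2)² = 16.0
δΔx = √(23.3) = 4.83 cm
Δx = 96.1 cm.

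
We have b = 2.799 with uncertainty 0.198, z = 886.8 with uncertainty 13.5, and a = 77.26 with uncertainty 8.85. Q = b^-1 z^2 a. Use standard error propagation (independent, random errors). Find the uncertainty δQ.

Each factor contributes (exponent × relative error)² to (δQ/Q)²:
  (-1·δb/b)² = (-1×0.0707)² = 0.00500;  (2·δz/z)² = (2×0.0152)² = 0.000927;  (1·δa/a)² = (1×0.115)² = 0.0131
δQ/Q = √(0.0191) = 0.138
Q = 2.171e+07, so δQ = 0.138 × 2.171e+07 = 3e+06.

3e+06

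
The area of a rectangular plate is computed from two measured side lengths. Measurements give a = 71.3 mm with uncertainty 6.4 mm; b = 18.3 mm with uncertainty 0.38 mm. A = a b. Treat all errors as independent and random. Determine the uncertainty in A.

120 mm^2

Relative error in a monomial: (δA/A)² = Σ (nᵢ · δxᵢ/xᵢ)².
  (1·δa/a)² = (1×0.0898)² = 0.00806;  (1·δb/b)² = (1×0.0208)² = 0.000431
δA/A = √(0.00849) = 0.0921
A = 1300 mm^2, so δA = 0.0921 × 1300 = 120 mm^2.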